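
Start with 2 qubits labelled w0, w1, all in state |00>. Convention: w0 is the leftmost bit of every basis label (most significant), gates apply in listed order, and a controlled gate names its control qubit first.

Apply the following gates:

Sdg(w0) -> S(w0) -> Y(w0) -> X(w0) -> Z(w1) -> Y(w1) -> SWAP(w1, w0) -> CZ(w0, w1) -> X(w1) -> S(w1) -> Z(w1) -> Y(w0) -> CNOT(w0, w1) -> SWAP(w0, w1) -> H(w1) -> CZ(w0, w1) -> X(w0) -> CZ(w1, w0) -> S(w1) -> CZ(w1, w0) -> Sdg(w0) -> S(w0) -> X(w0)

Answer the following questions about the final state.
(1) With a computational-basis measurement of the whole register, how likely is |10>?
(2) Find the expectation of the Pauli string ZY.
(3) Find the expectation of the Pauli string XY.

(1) A full measurement returns |10> with probability 1/2.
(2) In the final state, ZY has expectation 1.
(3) The expectation value of XY is 0.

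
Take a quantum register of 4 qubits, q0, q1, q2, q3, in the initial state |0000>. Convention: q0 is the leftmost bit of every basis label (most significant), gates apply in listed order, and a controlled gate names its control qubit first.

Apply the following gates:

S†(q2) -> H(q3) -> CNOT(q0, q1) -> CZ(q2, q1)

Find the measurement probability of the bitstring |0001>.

A full measurement returns |0001> with probability 1/2.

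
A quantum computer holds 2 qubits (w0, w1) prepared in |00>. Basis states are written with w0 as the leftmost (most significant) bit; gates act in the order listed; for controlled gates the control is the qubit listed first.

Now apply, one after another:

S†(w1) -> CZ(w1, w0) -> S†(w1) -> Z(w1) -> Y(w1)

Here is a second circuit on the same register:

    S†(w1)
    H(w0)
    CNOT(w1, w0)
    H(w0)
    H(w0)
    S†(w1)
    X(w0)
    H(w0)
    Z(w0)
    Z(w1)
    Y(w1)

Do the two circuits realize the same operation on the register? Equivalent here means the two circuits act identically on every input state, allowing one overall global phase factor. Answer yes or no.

Yes, they are equivalent — the unitaries differ by at most a global phase.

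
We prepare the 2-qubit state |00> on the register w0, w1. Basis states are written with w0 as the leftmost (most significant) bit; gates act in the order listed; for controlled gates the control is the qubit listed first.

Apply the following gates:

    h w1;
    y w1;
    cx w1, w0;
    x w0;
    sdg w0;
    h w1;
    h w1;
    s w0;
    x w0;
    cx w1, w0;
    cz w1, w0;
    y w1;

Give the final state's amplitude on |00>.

|00> carries amplitude sqrt(2)/2 in the final state. Key observation: the block from step 3 through step 10 cancels to the identity and can be dropped.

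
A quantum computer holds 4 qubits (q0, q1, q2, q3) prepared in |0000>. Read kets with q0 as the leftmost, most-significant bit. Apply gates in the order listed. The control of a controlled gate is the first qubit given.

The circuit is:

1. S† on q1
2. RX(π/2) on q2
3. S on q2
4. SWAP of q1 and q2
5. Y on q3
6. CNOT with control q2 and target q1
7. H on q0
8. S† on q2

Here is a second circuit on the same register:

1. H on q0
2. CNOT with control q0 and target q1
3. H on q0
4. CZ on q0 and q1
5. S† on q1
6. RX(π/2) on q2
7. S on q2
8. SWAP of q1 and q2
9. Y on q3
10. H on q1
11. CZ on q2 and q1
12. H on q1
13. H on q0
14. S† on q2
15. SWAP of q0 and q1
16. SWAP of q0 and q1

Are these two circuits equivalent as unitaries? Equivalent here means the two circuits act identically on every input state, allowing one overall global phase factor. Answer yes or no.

No — the two circuits implement different unitaries, even allowing a global phase.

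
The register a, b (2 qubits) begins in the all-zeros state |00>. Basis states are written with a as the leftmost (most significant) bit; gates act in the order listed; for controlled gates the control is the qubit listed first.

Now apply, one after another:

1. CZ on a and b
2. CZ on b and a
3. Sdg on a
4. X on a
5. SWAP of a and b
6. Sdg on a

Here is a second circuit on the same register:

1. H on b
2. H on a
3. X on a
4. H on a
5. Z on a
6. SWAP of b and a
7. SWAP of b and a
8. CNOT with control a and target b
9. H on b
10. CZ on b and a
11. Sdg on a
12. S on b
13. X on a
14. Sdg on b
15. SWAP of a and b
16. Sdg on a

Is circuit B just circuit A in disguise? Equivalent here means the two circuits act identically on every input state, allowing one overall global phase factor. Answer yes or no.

Yes — the two circuits implement the same unitary up to a global phase.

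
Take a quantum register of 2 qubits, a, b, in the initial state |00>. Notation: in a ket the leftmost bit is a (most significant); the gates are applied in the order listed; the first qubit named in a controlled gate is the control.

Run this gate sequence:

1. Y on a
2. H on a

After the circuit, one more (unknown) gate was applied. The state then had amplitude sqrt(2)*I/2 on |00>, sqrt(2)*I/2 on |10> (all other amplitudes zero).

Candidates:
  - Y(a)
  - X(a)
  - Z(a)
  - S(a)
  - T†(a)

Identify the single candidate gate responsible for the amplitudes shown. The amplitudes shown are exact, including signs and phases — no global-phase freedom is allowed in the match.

The unique candidate consistent with the amplitudes is Z(a).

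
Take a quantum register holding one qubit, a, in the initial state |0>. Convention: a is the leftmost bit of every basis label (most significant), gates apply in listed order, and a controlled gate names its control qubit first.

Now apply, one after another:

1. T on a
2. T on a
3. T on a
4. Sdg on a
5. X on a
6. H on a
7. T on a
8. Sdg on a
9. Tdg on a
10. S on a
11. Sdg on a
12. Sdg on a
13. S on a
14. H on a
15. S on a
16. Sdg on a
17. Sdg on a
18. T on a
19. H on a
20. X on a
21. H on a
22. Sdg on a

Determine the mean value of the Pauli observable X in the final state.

The expectation value of X is sqrt(2)/2.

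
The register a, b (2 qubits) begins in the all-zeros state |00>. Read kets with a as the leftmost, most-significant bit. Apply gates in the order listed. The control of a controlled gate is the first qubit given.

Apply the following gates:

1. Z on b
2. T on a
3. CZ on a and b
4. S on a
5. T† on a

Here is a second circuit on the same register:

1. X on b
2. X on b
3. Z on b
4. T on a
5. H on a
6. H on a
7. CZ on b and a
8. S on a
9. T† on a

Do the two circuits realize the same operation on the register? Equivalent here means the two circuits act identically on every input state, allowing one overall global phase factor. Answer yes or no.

Yes — the two circuits implement the same unitary up to a global phase.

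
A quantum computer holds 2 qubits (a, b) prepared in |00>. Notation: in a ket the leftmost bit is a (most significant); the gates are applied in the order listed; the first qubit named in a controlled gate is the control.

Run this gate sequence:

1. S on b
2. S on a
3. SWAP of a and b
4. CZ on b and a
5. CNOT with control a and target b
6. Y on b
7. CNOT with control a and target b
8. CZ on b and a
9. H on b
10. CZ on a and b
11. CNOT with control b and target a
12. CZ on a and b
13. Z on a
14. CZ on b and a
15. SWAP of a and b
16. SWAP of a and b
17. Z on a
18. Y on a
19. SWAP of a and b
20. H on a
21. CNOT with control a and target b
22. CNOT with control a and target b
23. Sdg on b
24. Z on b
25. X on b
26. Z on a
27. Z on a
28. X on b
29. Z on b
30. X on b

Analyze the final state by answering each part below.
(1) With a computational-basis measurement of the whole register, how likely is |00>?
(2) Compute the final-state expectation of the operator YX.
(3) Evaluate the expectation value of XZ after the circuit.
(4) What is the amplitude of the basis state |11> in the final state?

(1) A full measurement returns |00> with probability 1/4. Key observation: steps 24-29 multiply out to the identity, so the circuit reduces to the remaining gates.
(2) In the final state, YX has expectation -1.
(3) The expectation value of XZ is 1.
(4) The final state's coefficient on |11> equals 1/2.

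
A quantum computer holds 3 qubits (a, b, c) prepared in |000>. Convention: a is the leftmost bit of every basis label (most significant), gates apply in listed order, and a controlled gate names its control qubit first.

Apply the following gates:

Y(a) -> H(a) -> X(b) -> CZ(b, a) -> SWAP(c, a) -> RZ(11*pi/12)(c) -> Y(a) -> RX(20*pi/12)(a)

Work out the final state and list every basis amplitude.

After the circuit, the state carries amplitude 0 on |000>, 0 on |001>, sqrt(2)*exp(I*pi/24)/4 on |010>, sqrt(2)*exp(23*I*pi/24)/4 on |011>, 0 on |100>, 0 on |101>, -sqrt(6)*exp(13*I*pi/24)/4 on |110>, sqrt(6)*exp(11*I*pi/24)/4 on |111>.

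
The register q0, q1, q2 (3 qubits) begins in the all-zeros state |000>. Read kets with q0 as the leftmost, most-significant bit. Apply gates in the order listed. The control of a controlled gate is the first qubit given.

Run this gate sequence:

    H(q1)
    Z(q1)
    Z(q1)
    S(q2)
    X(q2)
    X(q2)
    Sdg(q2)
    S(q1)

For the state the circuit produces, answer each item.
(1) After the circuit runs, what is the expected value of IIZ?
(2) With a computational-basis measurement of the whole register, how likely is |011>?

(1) The expectation value of IIZ is 1. Key observation: the block from step 4 through step 7 cancels to the identity and can be dropped.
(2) A full measurement returns |011> with probability 0.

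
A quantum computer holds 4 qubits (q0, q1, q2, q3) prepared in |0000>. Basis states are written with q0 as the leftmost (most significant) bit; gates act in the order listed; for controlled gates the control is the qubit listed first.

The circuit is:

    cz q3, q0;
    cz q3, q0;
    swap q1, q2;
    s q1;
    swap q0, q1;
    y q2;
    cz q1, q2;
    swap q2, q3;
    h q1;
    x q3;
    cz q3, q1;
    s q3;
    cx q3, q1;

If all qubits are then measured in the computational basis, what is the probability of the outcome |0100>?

The probability of measuring |0100> is 1/2.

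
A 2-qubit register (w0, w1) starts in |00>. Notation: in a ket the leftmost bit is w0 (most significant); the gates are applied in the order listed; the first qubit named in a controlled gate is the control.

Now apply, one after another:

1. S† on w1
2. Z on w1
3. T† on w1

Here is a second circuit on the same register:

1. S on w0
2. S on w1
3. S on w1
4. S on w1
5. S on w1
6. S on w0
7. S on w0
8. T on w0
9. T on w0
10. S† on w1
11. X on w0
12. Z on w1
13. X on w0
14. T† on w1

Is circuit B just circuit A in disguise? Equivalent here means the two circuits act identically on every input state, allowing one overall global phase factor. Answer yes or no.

Yes — the two circuits implement the same unitary up to a global phase.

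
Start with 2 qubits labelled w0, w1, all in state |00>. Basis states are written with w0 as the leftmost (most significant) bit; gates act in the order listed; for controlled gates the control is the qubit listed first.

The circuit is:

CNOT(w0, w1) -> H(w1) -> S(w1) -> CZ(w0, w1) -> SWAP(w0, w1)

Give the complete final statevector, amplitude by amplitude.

After the circuit, the state carries amplitude sqrt(2)/2 on |00>, 0 on |01>, sqrt(2)*I/2 on |10>, 0 on |11>.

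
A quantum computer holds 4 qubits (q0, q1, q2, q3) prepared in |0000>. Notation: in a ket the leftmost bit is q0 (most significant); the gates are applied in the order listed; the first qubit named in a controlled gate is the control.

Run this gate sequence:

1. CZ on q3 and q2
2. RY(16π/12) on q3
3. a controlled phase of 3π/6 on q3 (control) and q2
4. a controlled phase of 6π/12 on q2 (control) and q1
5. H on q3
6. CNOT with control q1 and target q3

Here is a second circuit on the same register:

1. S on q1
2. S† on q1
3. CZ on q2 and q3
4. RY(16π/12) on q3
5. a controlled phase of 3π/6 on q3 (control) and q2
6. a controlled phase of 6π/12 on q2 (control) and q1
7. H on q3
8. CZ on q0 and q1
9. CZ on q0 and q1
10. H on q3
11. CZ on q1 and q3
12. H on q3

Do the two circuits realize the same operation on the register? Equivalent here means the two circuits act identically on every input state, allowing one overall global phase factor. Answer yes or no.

Yes: on every input state the two circuits agree up to one overall phase factor.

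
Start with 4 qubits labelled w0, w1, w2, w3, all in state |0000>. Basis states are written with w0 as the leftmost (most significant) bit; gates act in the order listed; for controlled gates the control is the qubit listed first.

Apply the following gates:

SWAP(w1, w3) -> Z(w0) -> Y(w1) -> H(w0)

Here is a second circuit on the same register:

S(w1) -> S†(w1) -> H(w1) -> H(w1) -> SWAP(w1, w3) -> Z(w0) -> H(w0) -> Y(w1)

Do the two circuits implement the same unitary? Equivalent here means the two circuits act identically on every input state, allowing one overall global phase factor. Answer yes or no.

Yes: on every input state the two circuits agree up to one overall phase factor.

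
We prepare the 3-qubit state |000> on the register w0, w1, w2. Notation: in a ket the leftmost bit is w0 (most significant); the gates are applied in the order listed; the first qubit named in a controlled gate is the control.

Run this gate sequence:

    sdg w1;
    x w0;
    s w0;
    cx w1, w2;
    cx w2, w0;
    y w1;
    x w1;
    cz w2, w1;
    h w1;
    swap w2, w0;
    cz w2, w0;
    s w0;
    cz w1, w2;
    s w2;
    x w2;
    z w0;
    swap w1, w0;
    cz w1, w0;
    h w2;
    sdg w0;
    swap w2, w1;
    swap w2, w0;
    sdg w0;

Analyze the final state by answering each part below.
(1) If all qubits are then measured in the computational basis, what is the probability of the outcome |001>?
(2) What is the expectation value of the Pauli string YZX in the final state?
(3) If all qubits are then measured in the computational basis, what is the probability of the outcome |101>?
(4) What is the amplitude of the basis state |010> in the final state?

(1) A full measurement returns |001> with probability 1/4.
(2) The observable YZX averages to 0.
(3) A full measurement returns |101> with probability 0.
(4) The final state's coefficient on |010> equals -I/2.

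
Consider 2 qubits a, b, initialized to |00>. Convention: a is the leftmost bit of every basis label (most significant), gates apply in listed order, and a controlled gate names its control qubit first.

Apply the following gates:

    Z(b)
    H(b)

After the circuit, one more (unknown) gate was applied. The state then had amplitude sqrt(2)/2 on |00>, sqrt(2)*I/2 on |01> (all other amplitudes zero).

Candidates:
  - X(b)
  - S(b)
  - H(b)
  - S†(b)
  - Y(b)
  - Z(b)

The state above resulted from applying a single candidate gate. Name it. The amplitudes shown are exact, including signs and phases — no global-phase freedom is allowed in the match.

It was S(b) that produced the state shown.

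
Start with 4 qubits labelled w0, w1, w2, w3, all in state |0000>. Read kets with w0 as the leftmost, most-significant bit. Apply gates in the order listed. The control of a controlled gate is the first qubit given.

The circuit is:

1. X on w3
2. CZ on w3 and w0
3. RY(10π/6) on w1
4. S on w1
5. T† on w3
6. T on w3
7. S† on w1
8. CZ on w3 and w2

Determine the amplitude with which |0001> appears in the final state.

The final state's coefficient on |0001> equals -sqrt(3)/2. Key observation: the block from step 4 through step 7 cancels to the identity and can be dropped.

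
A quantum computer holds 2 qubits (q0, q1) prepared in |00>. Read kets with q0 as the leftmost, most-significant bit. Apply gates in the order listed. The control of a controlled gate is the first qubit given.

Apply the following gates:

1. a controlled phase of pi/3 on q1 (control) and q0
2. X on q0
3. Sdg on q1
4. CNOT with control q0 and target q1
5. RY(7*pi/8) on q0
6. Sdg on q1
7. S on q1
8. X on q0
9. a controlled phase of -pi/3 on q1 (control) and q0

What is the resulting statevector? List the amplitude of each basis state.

The final amplitudes are 0 on |00>, cos(7*pi/16) on |01>, 0 on |10>, exp(2*I*pi/3)*cos(pi/16) on |11>.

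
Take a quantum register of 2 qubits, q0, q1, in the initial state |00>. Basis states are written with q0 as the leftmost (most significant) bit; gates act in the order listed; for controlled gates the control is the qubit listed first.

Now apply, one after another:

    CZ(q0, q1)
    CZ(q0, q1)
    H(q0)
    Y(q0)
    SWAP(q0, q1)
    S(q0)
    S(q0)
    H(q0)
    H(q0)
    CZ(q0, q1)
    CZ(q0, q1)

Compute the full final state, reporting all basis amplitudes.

The resulting statevector has amplitude -sqrt(2)*I/2 on |00>, sqrt(2)*I/2 on |01>, 0 on |10>, 0 on |11>.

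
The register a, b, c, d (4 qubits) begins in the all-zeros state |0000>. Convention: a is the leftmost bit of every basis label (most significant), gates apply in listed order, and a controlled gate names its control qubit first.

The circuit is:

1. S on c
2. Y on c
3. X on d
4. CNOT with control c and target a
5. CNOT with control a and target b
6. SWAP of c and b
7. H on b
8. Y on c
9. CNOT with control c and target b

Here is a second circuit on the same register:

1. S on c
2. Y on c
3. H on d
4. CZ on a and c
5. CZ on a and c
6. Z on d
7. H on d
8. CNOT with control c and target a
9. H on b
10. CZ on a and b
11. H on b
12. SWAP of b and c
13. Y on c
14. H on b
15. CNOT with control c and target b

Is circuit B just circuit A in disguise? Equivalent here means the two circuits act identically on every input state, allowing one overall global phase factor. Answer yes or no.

Yes, they are equivalent — the unitaries differ by at most a global phase.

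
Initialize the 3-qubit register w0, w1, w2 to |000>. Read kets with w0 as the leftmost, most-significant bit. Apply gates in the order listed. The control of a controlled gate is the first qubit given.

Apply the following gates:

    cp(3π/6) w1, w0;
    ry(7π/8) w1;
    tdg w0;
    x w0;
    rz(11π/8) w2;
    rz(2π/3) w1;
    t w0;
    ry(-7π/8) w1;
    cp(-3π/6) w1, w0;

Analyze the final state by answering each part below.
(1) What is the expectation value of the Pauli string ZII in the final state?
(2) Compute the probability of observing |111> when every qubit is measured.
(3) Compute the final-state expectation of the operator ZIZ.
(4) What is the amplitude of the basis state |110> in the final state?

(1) The expectation value of ZII is -1.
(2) A full measurement returns |111> with probability 0.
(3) In the final state, ZIZ has expectation -1.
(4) The final state's coefficient on |110> equals (-1 - exp(I*pi/3))*sqrt(2 - sqrt(2))*exp(19*I*pi/48)/4.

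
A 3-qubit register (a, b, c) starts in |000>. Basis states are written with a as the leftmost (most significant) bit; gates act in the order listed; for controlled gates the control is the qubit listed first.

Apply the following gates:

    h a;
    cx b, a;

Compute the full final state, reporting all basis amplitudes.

After the circuit, the state carries amplitude sqrt(2)/2 on |000>, sqrt(2)/2 on |100>, and 0 on every other basis state.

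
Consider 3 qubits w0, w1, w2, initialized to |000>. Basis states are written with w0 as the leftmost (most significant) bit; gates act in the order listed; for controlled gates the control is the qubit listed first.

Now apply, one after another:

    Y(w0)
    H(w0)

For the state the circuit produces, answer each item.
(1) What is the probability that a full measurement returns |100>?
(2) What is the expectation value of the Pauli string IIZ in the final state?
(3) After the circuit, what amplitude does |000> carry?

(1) A full measurement returns |100> with probability 1/2.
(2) The expectation value of IIZ is 1.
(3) |000> carries amplitude sqrt(2)*I/2 in the final state.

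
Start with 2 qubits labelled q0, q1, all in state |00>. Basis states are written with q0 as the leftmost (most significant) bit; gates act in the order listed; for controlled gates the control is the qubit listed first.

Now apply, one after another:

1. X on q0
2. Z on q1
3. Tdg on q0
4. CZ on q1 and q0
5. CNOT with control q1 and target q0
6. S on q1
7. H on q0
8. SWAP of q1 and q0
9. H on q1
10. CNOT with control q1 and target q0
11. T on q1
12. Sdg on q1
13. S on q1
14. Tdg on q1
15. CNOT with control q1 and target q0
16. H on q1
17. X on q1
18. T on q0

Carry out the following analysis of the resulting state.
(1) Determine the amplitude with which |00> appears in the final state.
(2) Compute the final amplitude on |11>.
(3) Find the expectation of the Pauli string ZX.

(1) The final state's coefficient on |00> equals sqrt(2)*exp(3*I*pi/4)/2. Key observation: gates 9-16 undo each other exactly, leaving only the rest of the circuit to track.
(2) |11> carries amplitude 0 in the final state.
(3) The observable ZX averages to -1.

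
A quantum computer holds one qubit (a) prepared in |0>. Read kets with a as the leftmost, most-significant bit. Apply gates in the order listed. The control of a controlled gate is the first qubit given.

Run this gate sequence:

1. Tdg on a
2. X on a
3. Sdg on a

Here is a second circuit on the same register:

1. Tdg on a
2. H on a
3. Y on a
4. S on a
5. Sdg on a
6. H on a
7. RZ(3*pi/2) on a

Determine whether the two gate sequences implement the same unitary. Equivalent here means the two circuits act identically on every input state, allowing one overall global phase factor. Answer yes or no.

No: there is an input state on which the two circuits produce genuinely different outputs (not merely differing by a phase).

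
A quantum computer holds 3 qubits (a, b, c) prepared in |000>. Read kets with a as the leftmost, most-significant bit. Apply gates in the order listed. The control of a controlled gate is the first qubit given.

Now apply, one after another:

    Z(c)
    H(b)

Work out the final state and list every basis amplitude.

The final amplitudes are sqrt(2)/2 on |000>, sqrt(2)/2 on |010>, and 0 on every other basis state.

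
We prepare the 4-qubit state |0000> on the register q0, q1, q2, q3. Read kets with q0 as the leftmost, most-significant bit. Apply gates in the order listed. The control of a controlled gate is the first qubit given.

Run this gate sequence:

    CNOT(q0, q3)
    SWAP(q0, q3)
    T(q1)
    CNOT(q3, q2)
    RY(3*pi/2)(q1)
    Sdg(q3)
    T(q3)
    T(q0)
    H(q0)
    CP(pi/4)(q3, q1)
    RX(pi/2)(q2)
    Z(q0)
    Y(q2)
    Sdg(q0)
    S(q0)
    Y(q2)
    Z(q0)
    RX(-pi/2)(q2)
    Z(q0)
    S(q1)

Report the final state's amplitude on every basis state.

The resulting statevector has amplitude -1/2 on |0000>, I/2 on |0100>, 1/2 on |1000>, -I/2 on |1100>, and 0 on every other basis state. Key observation: steps 11-18 multiply out to the identity, so the circuit reduces to the remaining gates.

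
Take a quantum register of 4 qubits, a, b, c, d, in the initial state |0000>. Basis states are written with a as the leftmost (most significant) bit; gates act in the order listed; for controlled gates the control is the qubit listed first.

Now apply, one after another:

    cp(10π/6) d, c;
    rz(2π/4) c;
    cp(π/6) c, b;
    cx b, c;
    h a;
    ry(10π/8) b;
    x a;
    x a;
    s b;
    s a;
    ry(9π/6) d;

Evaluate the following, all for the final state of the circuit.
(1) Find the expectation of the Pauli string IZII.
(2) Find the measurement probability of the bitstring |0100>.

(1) The observable IZII averages to -sqrt(2)/2. Key observation: gates 7-8 undo each other exactly, leaving only the rest of the circuit to track.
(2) A full measurement returns |0100> with probability sqrt(2)/16 + 1/8.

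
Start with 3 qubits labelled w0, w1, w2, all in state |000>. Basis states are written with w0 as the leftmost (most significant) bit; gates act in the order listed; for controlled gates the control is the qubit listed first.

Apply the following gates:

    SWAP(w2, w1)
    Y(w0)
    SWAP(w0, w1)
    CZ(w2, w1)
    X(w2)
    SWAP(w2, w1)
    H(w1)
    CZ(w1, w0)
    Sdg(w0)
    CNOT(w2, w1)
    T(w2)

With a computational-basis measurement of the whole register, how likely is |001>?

The probability of measuring |001> is 1/2.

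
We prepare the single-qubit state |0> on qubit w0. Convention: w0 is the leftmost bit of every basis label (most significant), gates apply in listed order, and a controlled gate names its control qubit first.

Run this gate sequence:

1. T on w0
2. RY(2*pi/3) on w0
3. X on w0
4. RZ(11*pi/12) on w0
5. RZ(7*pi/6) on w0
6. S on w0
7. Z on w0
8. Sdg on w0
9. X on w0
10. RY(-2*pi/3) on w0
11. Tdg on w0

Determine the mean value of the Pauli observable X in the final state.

The expectation value of X is -sqrt(3)/16 + sqrt(6)/8 + 9/16.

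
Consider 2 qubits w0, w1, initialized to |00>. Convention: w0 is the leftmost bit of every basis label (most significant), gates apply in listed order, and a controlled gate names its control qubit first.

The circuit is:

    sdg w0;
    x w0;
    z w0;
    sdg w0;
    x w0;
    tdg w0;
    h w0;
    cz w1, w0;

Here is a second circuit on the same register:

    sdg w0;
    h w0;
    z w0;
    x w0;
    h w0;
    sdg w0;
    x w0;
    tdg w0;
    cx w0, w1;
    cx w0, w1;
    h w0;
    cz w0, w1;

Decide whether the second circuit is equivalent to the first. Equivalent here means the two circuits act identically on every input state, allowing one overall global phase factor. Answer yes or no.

Yes — the two circuits implement the same unitary up to a global phase.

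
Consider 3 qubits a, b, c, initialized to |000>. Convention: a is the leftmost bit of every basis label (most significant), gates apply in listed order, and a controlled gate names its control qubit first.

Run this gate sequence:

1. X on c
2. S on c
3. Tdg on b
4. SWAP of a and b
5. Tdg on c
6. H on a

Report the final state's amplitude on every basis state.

The final amplitudes are sqrt(2)*exp(I*pi/4)/2 on |001>, sqrt(2)*exp(I*pi/4)/2 on |101>, and 0 on every other basis state.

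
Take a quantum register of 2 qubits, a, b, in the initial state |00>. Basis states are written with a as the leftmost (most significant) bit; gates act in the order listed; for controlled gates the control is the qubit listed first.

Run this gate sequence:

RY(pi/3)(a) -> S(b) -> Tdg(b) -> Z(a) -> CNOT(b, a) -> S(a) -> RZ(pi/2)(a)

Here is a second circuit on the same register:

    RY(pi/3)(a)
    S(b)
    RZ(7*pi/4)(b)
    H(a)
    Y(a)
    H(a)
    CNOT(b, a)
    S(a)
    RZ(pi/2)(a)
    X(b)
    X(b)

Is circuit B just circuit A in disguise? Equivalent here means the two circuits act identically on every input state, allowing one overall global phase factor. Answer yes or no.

No — the two circuits implement different unitaries, even allowing a global phase.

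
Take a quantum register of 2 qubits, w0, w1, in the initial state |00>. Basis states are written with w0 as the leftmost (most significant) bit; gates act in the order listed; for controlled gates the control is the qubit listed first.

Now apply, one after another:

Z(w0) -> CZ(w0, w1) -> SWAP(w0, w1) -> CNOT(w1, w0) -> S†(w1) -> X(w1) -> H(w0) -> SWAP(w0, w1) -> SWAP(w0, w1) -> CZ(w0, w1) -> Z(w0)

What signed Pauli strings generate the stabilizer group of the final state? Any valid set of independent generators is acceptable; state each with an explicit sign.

One valid set of independent stabilizer generators is +XI, -IZ (any independent generating set of the same group is equally correct).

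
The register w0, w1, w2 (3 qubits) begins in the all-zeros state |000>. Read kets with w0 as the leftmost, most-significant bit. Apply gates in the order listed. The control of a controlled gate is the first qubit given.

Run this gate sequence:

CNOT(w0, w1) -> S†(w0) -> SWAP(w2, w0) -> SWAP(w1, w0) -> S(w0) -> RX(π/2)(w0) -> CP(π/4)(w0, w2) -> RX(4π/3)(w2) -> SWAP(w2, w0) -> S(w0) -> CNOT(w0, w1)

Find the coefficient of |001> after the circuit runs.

|001> carries amplitude sqrt(2)*I/4 in the final state.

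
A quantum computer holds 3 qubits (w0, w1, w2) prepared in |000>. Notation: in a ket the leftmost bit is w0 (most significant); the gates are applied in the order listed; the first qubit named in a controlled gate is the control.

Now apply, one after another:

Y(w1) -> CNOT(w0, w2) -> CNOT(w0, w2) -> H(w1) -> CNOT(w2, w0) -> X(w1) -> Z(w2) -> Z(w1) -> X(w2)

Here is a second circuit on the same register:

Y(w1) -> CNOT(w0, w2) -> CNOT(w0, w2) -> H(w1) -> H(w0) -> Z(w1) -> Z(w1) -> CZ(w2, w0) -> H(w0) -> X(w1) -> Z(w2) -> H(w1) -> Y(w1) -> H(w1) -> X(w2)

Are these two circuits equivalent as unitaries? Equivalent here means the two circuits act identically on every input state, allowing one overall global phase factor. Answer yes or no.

No, they are not equivalent — no single phase factor reconciles the two unitaries.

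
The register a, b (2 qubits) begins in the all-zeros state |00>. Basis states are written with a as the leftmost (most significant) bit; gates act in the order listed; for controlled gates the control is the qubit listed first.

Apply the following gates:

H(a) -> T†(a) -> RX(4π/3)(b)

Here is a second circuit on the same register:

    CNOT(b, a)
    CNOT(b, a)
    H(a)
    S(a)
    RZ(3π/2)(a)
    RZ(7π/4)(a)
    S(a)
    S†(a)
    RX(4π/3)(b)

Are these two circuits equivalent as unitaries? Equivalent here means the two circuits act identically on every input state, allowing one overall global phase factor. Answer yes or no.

Yes: on every input state the two circuits agree up to one overall phase factor.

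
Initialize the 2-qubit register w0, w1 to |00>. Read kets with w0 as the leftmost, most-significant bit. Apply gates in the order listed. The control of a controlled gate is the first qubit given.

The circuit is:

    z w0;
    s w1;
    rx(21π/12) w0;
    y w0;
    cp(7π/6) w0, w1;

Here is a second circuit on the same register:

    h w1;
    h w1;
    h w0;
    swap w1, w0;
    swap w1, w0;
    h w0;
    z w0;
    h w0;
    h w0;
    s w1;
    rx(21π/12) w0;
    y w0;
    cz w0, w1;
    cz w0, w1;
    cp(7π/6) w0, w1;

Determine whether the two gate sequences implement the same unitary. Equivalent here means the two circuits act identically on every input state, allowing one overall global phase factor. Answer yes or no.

Yes, they are equivalent — the unitaries differ by at most a global phase.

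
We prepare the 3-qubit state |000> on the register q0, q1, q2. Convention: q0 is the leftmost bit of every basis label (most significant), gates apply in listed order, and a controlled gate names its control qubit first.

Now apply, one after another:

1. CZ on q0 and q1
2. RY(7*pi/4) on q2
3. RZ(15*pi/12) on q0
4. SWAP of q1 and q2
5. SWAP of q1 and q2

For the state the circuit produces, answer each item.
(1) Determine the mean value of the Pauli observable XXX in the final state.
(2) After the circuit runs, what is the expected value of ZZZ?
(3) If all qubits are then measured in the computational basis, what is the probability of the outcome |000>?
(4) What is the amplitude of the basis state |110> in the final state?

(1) The observable XXX averages to 0. Key observation: steps 4-5 multiply out to the identity, so the circuit reduces to the remaining gates.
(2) In the final state, ZZZ has expectation sqrt(2)/2.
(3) Outcome |000> occurs with probability sqrt(2)/4 + 1/2.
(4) The final state's coefficient on |110> equals 0.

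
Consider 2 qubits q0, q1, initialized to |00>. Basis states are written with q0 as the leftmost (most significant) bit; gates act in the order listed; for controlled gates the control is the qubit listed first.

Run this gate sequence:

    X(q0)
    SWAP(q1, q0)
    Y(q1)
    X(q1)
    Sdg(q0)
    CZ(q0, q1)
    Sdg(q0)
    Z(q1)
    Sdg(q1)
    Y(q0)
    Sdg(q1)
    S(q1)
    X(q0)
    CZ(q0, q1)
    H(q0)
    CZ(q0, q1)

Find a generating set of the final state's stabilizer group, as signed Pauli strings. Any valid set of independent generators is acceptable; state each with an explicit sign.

One valid set of independent stabilizer generators is -XI, -IZ (any independent generating set of the same group is equally correct).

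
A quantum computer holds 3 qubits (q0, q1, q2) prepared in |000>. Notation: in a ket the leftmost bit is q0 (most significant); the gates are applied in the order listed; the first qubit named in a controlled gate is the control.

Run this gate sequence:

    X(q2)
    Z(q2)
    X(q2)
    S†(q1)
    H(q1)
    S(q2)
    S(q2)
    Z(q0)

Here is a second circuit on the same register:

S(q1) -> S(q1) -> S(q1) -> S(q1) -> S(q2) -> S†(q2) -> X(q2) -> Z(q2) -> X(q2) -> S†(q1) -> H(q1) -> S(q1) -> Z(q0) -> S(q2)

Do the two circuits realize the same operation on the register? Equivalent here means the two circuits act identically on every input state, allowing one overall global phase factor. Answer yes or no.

No — the two circuits implement different unitaries, even allowing a global phase.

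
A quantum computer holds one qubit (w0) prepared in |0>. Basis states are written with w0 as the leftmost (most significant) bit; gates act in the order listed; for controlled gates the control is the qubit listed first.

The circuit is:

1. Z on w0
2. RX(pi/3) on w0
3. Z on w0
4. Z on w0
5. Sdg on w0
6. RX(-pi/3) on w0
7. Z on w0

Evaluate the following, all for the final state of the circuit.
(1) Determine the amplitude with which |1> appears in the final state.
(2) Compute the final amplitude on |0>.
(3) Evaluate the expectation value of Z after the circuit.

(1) The amplitude on |1> is sqrt(3)*(1 - I)/4.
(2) The final state's coefficient on |0> equals 3/4 - I/4.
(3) The expectation value of Z is 1/4.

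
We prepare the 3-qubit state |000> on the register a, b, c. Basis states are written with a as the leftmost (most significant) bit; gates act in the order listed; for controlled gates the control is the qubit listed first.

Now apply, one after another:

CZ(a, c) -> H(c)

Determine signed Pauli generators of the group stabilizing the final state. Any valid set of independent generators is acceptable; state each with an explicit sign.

The final state is stabilized by the group generated by +IIX, +ZII, +IZI; other independent generating sets are equally valid.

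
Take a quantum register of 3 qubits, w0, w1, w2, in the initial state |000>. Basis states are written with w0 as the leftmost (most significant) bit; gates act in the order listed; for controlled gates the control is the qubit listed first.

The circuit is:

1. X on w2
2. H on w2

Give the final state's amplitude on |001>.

The amplitude on |001> is -sqrt(2)/2.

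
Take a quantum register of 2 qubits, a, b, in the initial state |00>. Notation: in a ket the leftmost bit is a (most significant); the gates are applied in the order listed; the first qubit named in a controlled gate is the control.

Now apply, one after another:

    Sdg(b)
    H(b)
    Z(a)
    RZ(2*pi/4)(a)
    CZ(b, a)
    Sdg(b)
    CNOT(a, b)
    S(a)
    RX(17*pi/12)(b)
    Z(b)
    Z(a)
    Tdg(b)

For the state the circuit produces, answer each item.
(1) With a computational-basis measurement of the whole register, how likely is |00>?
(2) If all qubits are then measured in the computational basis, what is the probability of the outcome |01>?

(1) The probability of measuring |00> is sqrt(2)/8 + sqrt(6)/8 + 1/2.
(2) The probability of measuring |01> is -sqrt(6)/8 - sqrt(2)/8 + 1/2.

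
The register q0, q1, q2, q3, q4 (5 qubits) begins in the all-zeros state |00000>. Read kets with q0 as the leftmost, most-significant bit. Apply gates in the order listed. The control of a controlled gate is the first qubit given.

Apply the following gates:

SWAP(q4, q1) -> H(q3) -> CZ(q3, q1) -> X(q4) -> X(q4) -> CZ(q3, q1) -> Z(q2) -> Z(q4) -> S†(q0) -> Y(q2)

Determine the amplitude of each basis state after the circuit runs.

After the circuit, the state carries amplitude sqrt(2)*I/2 on |00100>, sqrt(2)*I/2 on |00110>, and 0 on every other basis state. Key observation: the block from step 3 through step 6 cancels to the identity and can be dropped.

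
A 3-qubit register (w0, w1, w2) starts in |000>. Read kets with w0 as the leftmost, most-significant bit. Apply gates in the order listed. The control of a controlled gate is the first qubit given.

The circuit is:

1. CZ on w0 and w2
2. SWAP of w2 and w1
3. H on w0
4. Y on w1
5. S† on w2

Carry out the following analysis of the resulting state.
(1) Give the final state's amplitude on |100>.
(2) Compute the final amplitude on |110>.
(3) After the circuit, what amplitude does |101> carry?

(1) |100> carries amplitude 0 in the final state.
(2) The final state's coefficient on |110> equals sqrt(2)*I/2.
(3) The amplitude on |101> is 0.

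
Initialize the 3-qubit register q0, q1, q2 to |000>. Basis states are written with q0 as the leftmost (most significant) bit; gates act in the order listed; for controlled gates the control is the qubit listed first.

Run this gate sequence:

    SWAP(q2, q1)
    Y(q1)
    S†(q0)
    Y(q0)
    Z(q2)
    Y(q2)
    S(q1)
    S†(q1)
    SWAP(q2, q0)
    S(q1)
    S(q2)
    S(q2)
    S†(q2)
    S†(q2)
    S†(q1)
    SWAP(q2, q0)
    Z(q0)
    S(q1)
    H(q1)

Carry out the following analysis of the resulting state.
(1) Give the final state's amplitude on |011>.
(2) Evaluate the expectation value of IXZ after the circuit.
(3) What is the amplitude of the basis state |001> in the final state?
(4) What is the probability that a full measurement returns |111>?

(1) The amplitude on |011> is 0. Key observation: steps 9-16 multiply out to the identity, so the circuit reduces to the remaining gates.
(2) In the final state, IXZ has expectation 1.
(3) The final state's coefficient on |001> equals 0.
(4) Outcome |111> occurs with probability 1/2.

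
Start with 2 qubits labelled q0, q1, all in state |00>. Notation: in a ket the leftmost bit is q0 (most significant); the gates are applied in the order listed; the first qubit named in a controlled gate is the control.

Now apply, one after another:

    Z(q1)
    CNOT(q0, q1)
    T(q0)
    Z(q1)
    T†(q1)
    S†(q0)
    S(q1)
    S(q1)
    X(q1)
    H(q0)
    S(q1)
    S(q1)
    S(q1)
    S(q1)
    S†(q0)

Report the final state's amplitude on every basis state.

The resulting statevector has amplitude 0 on |00>, sqrt(2)/2 on |01>, 0 on |10>, -sqrt(2)*I/2 on |11>.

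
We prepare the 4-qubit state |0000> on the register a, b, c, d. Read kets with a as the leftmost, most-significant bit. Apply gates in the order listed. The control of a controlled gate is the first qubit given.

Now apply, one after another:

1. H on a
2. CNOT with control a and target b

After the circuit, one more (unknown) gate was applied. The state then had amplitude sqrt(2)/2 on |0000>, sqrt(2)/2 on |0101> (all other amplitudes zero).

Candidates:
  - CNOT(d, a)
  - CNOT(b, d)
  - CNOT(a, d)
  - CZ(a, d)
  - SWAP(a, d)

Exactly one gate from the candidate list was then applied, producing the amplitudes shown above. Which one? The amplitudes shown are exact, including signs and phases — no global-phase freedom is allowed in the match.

The applied gate was SWAP(a, d).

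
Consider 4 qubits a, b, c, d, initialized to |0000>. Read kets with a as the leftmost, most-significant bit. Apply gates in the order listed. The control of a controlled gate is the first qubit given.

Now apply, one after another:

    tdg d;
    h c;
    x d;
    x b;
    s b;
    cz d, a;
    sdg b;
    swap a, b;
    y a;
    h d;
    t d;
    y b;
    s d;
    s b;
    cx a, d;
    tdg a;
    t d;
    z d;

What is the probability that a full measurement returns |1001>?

The probability of measuring |1001> is 0.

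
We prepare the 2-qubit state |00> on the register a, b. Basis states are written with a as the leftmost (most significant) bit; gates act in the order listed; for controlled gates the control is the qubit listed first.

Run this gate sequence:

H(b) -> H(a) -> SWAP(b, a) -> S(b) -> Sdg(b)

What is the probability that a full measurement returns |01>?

Outcome |01> occurs with probability 1/4.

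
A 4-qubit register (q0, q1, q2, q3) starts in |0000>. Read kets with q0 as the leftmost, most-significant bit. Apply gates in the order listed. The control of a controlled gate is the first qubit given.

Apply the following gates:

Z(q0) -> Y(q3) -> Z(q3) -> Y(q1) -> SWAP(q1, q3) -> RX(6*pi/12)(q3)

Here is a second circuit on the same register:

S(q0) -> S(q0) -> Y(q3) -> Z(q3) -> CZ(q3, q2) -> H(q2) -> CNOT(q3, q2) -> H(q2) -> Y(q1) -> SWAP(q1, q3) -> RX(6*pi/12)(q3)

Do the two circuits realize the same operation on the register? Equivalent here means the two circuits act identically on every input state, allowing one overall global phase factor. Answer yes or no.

Yes: on every input state the two circuits agree up to one overall phase factor.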